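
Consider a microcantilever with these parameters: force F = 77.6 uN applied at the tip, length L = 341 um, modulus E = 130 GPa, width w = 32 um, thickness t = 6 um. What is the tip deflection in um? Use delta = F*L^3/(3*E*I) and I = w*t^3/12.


Step 1: Calculate the second moment of area.
I = w * t^3 / 12 = 32 * 6^3 / 12 = 576.0 um^4
Step 2: Convert E to consistent units (1 GPa = 1000 uN/um^2).
E = 130 GPa = 130000 uN/um^2
Step 3: Calculate tip deflection.
delta = F * L^3 / (3 * E * I)
delta = 77.6 * 341^3 / (3 * 130000 * 576.0)
delta = 13.6974 um


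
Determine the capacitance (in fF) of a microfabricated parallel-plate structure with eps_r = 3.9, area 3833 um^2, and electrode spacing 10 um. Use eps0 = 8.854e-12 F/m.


Step 1: Convert area to m^2: A = 3833e-12 m^2
Step 2: Convert gap to m: d = 10e-6 m
Step 3: C = eps0 * eps_r * A / d
C = 8.854e-12 * 3.9 * 3833e-12 / 10e-6
Step 4: Convert to fF (multiply by 1e15).
C = 13.24 fF


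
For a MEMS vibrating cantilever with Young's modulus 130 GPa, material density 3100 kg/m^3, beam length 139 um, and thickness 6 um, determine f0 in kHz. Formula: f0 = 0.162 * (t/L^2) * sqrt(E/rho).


Step 1: Convert units to SI.
t_SI = 6e-6 m, L_SI = 139e-6 m
Step 2: Calculate sqrt(E/rho).
sqrt(130e9 / 3100) = 6475.76 m/s
Step 3: Compute f0.
f0 = 0.162 * 6e-6 / (139e-6)^2 * 6475.76 = 325782.2 Hz = 325.78 kHz


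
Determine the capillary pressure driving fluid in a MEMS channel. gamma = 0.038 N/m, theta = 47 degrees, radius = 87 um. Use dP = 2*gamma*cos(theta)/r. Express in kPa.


Step 1: cos(47 deg) = 0.682
Step 2: Convert r to m: r = 87e-6 m
Step 3: dP = 2 * 0.038 * 0.682 / 87e-6 = 595.8 Pa
Step 4: Convert Pa to kPa (divide by 1000).
dP = 0.6 kPa


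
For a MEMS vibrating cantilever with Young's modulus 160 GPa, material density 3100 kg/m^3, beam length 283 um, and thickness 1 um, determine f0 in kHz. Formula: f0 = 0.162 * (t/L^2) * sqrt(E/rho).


Step 1: Convert units to SI.
t_SI = 1e-6 m, L_SI = 283e-6 m
Step 2: Calculate sqrt(E/rho).
sqrt(160e9 / 3100) = 7184.21 m/s
Step 3: Compute f0.
f0 = 0.162 * 1e-6 / (283e-6)^2 * 7184.21 = 14531.9 Hz = 14.53 kHz


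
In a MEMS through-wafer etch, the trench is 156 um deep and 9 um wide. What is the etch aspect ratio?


Step 1: AR = depth / width
Step 2: AR = 156 / 9
AR = 17.3


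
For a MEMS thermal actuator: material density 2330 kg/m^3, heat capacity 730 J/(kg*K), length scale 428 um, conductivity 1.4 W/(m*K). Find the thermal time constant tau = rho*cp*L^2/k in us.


Step 1: Convert L to m: L = 428e-6 m
Step 2: L^2 = (428e-6)^2 = 1.83184e-07 m^2
Step 3: tau = 2330 * 730 * 1.83184e-07 / 1.4 = 2.2255547543e-01 s
Step 4: Convert to microseconds (multiply by 1e6).
tau = 222555.475 us


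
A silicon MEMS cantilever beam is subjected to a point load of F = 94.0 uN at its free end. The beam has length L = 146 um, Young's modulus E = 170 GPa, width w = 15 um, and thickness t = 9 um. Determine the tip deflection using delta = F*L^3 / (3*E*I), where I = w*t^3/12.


Step 1: Calculate the second moment of area.
I = w * t^3 / 12 = 15 * 9^3 / 12 = 911.25 um^4
Step 2: Convert E to consistent units (1 GPa = 1000 uN/um^2).
E = 170 GPa = 170000 uN/um^2
Step 3: Calculate tip deflection.
delta = F * L^3 / (3 * E * I)
delta = 94.0 * 146^3 / (3 * 170000 * 911.25)
delta = 0.6295 um


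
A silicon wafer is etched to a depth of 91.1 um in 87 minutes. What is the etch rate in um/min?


Step 1: Etch rate = depth / time
Step 2: rate = 91.1 / 87
rate = 1.047 um/min


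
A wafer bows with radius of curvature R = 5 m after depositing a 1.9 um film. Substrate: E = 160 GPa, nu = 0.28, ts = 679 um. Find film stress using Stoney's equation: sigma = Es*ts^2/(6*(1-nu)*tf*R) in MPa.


Step 1: Compute numerator: Es * ts^2 = 160 * 679^2 = 73766560 (GPa*um^2)
Step 2: Compute denominator (R in um): 6*(1-nu)*tf*R = 6*0.72*1.9*5e6 = 41040000.0 (um^2)
Step 3: sigma (GPa) = 73766560 / 41040000.0 = 1.797431e+00 GPa
Step 4: Convert to MPa (x1000): sigma = 1797.4 MPa


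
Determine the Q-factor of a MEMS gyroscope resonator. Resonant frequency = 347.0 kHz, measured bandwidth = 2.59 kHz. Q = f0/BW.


Step 1: Q = f0 / bandwidth
Step 2: Q = 347.0 / 2.59
Q = 134.0


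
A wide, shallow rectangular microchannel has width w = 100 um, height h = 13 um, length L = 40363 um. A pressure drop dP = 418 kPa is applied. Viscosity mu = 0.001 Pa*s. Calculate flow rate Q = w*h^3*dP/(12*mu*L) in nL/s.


Step 1: Convert all dimensions to SI (meters).
w = 100e-6 m, h = 13e-6 m, L = 40363e-6 m, dP = 418e3 Pa
Step 2: Q = w * h^3 * dP / (12 * mu * L)
Q = 100e-6 * (13e-6)^3 * 418e3 / (12 * 0.001 * 40363e-6) = 1.8960145e-10 m^3/s
Step 3: Convert Q from m^3/s to nL/s (1 m^3 = 1e12 nL, so multiply by 1e12).
Q = 189.601 nL/s


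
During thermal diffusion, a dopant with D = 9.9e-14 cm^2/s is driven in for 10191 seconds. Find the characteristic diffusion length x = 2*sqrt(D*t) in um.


Step 1: Compute D*t = 9.9e-14 * 10191 = 1.008909e-09 cm^2
Step 2: sqrt(D*t) = 3.1763e-05 cm
Step 3: x = 2 * 3.1763e-05 cm = 6.3526e-05 cm
Step 4: Convert to um (1 cm = 1e4 um): x = 0.635 um


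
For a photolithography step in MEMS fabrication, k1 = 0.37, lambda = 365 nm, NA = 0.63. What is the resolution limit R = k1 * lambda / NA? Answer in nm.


Step 1: Identify values: k1 = 0.37, lambda = 365 nm, NA = 0.63
Step 2: R = k1 * lambda / NA
R = 0.37 * 365 / 0.63
R = 214.4 nm


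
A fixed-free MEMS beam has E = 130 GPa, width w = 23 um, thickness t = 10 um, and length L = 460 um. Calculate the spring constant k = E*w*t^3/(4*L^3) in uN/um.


Step 1: Convert E to consistent units (1 GPa = 1000 uN/um^2).
E = 130 GPa = 130000 uN/um^2
Step 2: Compute t^3 = 10^3 = 1000
Step 3: Compute L^3 = 460^3 = 97336000
Step 4: k = 130000 * 23 * 1000 / (4 * 97336000)
k = 7.6796 uN/um


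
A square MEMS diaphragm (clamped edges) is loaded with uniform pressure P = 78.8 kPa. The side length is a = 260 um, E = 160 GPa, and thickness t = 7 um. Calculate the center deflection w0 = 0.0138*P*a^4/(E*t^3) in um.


Step 1: Convert pressure to compatible units (E is in GPa, so P in GPa).
P = 78.8 kPa = 78.8e-6 GPa
Step 2: Compute numerator: 0.0138 * P * a^4.
a^4 = 260^4 = 4569760000
numerator = 0.0138 * 78.8e-6 * 4569760000 = 4.9693e+03
Step 3: Compute denominator: E * t^3 = 160 * 7^3 = 54880
Step 4: w0 = numerator / denominator = 4.9693e+03 / 54880 = 0.0905 um


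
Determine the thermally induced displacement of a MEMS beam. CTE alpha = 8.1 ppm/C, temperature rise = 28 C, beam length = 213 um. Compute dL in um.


Step 1: Convert CTE: alpha = 8.1 ppm/C = 8.1e-6 /C
Step 2: dL = 8.1e-6 * 28 * 213
dL = 0.0483 um


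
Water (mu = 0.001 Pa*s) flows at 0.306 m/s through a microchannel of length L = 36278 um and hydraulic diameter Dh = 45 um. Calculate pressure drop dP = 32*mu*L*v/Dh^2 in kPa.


Step 1: Convert to SI: L = 36278e-6 m, Dh = 45e-6 m
Step 2: dP = 32 * 0.001 * 36278e-6 * 0.306 / (45e-6)^2
Step 3: dP = 175424.28 Pa
Step 4: Convert to kPa: dP = 175.42 kPa


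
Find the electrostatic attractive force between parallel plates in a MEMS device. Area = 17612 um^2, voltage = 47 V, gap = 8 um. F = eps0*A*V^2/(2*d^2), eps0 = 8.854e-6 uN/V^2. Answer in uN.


Step 1: Identify parameters.
eps0 = 8.854e-6 uN/V^2, A = 17612 um^2, V = 47 V, d = 8 um
Step 2: Compute V^2 = 47^2 = 2209
Step 3: Compute d^2 = 8^2 = 64
Step 4: F = 0.5 * 8.854e-6 * 17612 * 2209 / 64
F = 2.691 uN


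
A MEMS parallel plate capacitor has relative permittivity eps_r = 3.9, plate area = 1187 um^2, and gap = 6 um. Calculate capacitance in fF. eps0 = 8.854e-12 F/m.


Step 1: Convert area to m^2: A = 1187e-12 m^2
Step 2: Convert gap to m: d = 6e-6 m
Step 3: C = eps0 * eps_r * A / d
C = 8.854e-12 * 3.9 * 1187e-12 / 6e-6
Step 4: Convert to fF (multiply by 1e15).
C = 6.83 fF


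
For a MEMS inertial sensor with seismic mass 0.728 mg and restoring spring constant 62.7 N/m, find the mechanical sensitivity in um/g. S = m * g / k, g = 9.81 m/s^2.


Step 1: Convert mass: m = 0.728 mg = 7.28e-07 kg
Step 2: S = m * g / k = 7.28e-07 * 9.81 / 62.7
Step 3: S = 1.14e-07 m/g
Step 4: Convert to um/g: S = 0.114 um/g


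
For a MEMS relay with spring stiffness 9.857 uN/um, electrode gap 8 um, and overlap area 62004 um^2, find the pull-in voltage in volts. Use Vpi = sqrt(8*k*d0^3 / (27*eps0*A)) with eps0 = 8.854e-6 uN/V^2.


Step 1: Compute numerator: 8 * k * d0^3 = 8 * 9.857 * 8^3 = 40374.272
Step 2: Compute denominator: 27 * eps0 * A = 27 * 8.854e-6 * 62004 = 14.822552
Step 3: Vpi = sqrt(40374.272 / 14.822552)
Vpi = 52.19 V


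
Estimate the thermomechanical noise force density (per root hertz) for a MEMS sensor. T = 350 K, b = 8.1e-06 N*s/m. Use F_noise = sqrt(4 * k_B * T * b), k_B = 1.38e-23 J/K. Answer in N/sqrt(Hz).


Step 1: Compute 4 * k_B * T * b
= 4 * 1.38e-23 * 350 * 8.1e-06
= 1.5649e-25 N^2/Hz
Step 2: F_noise = sqrt(1.5649e-25)
F_noise = 3.96e-13 N/sqrt(Hz)


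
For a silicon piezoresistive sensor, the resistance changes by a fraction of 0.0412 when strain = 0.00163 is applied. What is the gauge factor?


Step 1: Identify values.
dR/R = 0.0412, strain = 0.00163
Step 2: GF = (dR/R) / strain = 0.0412 / 0.00163
GF = 25.3


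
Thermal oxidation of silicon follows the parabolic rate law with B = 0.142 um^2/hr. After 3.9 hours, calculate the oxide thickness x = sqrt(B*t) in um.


Step 1: Compute B*t = 0.142 * 3.9 = 0.5538
Step 2: x = sqrt(0.5538)
x = 0.744 um


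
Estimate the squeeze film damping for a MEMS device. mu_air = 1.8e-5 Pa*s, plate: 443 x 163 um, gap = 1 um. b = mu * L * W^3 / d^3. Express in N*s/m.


Step 1: Convert to SI.
L = 443e-6 m, W = 163e-6 m, d = 1e-6 m
Step 2: W^3 = (163e-6)^3 = 4.33e-12 m^3
Step 3: d^3 = (1e-6)^3 = 1.00e-18 m^3
Step 4: b = 1.8e-5 * 443e-6 * 4.33e-12 / 1.00e-18
b = 3.45e-02 N*s/m


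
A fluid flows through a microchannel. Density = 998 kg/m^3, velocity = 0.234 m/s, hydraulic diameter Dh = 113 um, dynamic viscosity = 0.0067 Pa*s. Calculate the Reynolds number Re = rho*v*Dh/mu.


Step 1: Convert Dh to meters: Dh = 113e-6 m
Step 2: Re = rho * v * Dh / mu
Re = 998 * 0.234 * 113e-6 / 0.0067
Re = 3.939


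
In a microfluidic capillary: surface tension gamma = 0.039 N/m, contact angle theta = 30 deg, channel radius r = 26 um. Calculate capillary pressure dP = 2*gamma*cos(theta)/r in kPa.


Step 1: cos(30 deg) = 0.866
Step 2: Convert r to m: r = 26e-6 m
Step 3: dP = 2 * 0.039 * 0.866 / 26e-6 = 2598.0 Pa
Step 4: Convert Pa to kPa (divide by 1000).
dP = 2.6 kPa


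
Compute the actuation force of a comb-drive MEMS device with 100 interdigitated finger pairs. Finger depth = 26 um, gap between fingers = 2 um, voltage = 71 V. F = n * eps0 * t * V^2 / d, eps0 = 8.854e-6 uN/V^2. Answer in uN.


Step 1: Parameters: n=100, eps0=8.854e-6 uN/V^2, t=26 um, V=71 V, d=2 um
Step 2: V^2 = 5041
Step 3: F = 100 * 8.854e-6 * 26 * 5041 / 2
F = 58.023 uN


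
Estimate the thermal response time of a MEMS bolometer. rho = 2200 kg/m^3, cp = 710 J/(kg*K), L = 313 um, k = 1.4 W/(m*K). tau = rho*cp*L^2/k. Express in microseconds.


Step 1: Convert L to m: L = 313e-6 m
Step 2: L^2 = (313e-6)^2 = 9.7969e-08 m^2
Step 3: tau = 2200 * 710 * 9.7969e-08 / 1.4 = 1.0930541286e-01 s
Step 4: Convert to microseconds (multiply by 1e6).
tau = 109305.413 us


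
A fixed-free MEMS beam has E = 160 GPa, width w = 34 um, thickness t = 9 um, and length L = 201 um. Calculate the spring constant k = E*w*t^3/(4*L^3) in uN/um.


Step 1: Convert E to consistent units (1 GPa = 1000 uN/um^2).
E = 160 GPa = 160000 uN/um^2
Step 2: Compute t^3 = 9^3 = 729
Step 3: Compute L^3 = 201^3 = 8120601
Step 4: k = 160000 * 34 * 729 / (4 * 8120601)
k = 122.0895 uN/um


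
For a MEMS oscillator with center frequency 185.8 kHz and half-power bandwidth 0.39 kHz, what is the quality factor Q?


Step 1: Q = f0 / bandwidth
Step 2: Q = 185.8 / 0.39
Q = 476.4


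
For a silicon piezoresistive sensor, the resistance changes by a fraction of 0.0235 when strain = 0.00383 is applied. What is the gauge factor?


Step 1: Identify values.
dR/R = 0.0235, strain = 0.00383
Step 2: GF = (dR/R) / strain = 0.0235 / 0.00383
GF = 6.1


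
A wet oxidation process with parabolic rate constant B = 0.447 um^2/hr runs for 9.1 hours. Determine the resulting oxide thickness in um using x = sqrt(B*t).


Step 1: Compute B*t = 0.447 * 9.1 = 4.0677
Step 2: x = sqrt(4.0677)
x = 2.017 um


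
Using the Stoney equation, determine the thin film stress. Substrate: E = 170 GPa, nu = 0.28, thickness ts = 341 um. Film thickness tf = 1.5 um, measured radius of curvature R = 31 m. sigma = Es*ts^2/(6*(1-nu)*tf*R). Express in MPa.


Step 1: Compute numerator: Es * ts^2 = 170 * 341^2 = 19767770 (GPa*um^2)
Step 2: Compute denominator (R in um): 6*(1-nu)*tf*R = 6*0.72*1.5*31e6 = 200880000.0 (um^2)
Step 3: sigma (GPa) = 19767770 / 200880000.0 = 9.8406e-02 GPa
Step 4: Convert to MPa (x1000): sigma = 98.4 MPa


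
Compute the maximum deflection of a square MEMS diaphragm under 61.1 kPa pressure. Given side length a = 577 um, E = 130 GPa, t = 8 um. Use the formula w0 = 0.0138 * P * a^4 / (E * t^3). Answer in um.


Step 1: Convert pressure to compatible units (E is in GPa, so P in GPa).
P = 61.1 kPa = 61.1e-6 GPa
Step 2: Compute numerator: 0.0138 * P * a^4.
a^4 = 577^4 = 110841719041
numerator = 0.0138 * 61.1e-6 * 110841719041 = 9.345952e+04
Step 3: Compute denominator: E * t^3 = 130 * 8^3 = 66560
Step 4: w0 = numerator / denominator = 9.345952e+04 / 66560 = 1.4041 um


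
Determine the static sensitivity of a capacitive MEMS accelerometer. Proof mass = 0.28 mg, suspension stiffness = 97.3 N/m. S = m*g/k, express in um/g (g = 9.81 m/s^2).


Step 1: Convert mass: m = 0.28 mg = 2.80e-07 kg
Step 2: S = m * g / k = 2.80e-07 * 9.81 / 97.3
Step 3: S = 2.82e-08 m/g
Step 4: Convert to um/g: S = 0.028 um/g


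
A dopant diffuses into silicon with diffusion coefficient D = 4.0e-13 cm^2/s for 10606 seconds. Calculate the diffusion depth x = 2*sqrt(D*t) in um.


Step 1: Compute D*t = 4.0e-13 * 10606 = 4.2424e-09 cm^2
Step 2: sqrt(D*t) = 6.51337e-05 cm
Step 3: x = 2 * 6.51337e-05 cm = 1.302674e-04 cm
Step 4: Convert to um (1 cm = 1e4 um): x = 1.303 um


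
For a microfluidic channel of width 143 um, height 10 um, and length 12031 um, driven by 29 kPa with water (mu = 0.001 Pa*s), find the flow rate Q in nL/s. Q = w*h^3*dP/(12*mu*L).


Step 1: Convert all dimensions to SI (meters).
w = 143e-6 m, h = 10e-6 m, L = 12031e-6 m, dP = 29e3 Pa
Step 2: Q = w * h^3 * dP / (12 * mu * L)
Q = 143e-6 * (10e-6)^3 * 29e3 / (12 * 0.001 * 12031e-6) = 2.872441e-11 m^3/s
Step 3: Convert Q from m^3/s to nL/s (1 m^3 = 1e12 nL, so multiply by 1e12).
Q = 28.724 nL/s


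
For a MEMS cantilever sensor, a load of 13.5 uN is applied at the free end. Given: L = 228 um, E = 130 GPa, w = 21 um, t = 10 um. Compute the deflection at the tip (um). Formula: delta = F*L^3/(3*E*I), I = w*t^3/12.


Step 1: Calculate the second moment of area.
I = w * t^3 / 12 = 21 * 10^3 / 12 = 1750.0 um^4
Step 2: Convert E to consistent units (1 GPa = 1000 uN/um^2).
E = 130 GPa = 130000 uN/um^2
Step 3: Calculate tip deflection.
delta = F * L^3 / (3 * E * I)
delta = 13.5 * 228^3 / (3 * 130000 * 1750.0)
delta = 0.2344 um


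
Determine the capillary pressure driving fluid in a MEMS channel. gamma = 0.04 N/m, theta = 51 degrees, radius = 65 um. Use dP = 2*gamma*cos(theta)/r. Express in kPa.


Step 1: cos(51 deg) = 0.6293
Step 2: Convert r to m: r = 65e-6 m
Step 3: dP = 2 * 0.04 * 0.6293 / 65e-6 = 774.5 Pa
Step 4: Convert Pa to kPa (divide by 1000).
dP = 0.77 kPa


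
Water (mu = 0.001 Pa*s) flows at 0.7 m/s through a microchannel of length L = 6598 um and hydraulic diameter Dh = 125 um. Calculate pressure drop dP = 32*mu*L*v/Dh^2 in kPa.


Step 1: Convert to SI: L = 6598e-6 m, Dh = 125e-6 m
Step 2: dP = 32 * 0.001 * 6598e-6 * 0.7 / (125e-6)^2
Step 3: dP = 9458.89 Pa
Step 4: Convert to kPa: dP = 9.46 kPa


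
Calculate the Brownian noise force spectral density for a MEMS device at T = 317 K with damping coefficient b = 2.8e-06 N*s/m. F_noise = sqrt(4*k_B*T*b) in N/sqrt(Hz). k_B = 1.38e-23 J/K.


Step 1: Compute 4 * k_B * T * b
= 4 * 1.38e-23 * 317 * 2.8e-06
= 4.8996e-26 N^2/Hz
Step 2: F_noise = sqrt(4.8996e-26)
F_noise = 2.21e-13 N/sqrt(Hz)


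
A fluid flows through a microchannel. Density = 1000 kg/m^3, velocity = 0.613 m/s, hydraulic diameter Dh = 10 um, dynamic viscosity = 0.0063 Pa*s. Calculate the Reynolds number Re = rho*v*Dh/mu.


Step 1: Convert Dh to meters: Dh = 10e-6 m
Step 2: Re = rho * v * Dh / mu
Re = 1000 * 0.613 * 10e-6 / 0.0063
Re = 0.973


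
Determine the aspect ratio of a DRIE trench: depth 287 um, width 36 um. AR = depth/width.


Step 1: AR = depth / width
Step 2: AR = 287 / 36
AR = 8.0


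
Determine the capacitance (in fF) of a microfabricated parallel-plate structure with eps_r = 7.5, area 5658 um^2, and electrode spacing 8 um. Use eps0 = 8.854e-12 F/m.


Step 1: Convert area to m^2: A = 5658e-12 m^2
Step 2: Convert gap to m: d = 8e-6 m
Step 3: C = eps0 * eps_r * A / d
C = 8.854e-12 * 7.5 * 5658e-12 / 8e-6
Step 4: Convert to fF (multiply by 1e15).
C = 46.96 fF


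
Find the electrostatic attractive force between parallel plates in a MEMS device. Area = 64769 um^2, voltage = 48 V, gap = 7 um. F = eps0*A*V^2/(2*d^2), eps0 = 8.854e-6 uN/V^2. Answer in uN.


Step 1: Identify parameters.
eps0 = 8.854e-6 uN/V^2, A = 64769 um^2, V = 48 V, d = 7 um
Step 2: Compute V^2 = 48^2 = 2304
Step 3: Compute d^2 = 7^2 = 49
Step 4: F = 0.5 * 8.854e-6 * 64769 * 2304 / 49
F = 13.482 uN


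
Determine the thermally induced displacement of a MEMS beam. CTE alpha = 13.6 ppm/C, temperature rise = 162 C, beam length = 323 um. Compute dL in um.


Step 1: Convert CTE: alpha = 13.6 ppm/C = 13.6e-6 /C
Step 2: dL = 13.6e-6 * 162 * 323
dL = 0.7116 um


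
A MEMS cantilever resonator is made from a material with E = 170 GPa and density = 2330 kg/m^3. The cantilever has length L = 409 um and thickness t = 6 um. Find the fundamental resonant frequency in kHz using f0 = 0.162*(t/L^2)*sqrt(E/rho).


Step 1: Convert units to SI.
t_SI = 6e-6 m, L_SI = 409e-6 m
Step 2: Calculate sqrt(E/rho).
sqrt(170e9 / 2330) = 8541.74 m/s
Step 3: Compute f0.
f0 = 0.162 * 6e-6 / (409e-6)^2 * 8541.74 = 49632.5 Hz = 49.63 kHz


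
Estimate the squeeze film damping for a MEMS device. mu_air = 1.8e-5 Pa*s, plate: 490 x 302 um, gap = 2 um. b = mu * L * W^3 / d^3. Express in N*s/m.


Step 1: Convert to SI.
L = 490e-6 m, W = 302e-6 m, d = 2e-6 m
Step 2: W^3 = (302e-6)^3 = 2.75e-11 m^3
Step 3: d^3 = (2e-6)^3 = 8.00e-18 m^3
Step 4: b = 1.8e-5 * 490e-6 * 2.75e-11 / 8.00e-18
b = 3.04e-02 N*s/m


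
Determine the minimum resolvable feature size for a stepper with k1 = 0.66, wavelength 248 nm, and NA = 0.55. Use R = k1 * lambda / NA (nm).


Step 1: Identify values: k1 = 0.66, lambda = 248 nm, NA = 0.55
Step 2: R = k1 * lambda / NA
R = 0.66 * 248 / 0.55
R = 297.6 nm


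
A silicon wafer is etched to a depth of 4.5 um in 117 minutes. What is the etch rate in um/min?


Step 1: Etch rate = depth / time
Step 2: rate = 4.5 / 117
rate = 0.038 um/min


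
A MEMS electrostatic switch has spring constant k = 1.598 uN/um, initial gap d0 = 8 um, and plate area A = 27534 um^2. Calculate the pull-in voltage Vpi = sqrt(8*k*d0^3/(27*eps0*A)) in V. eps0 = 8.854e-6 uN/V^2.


Step 1: Compute numerator: 8 * k * d0^3 = 8 * 1.598 * 8^3 = 6545.408
Step 2: Compute denominator: 27 * eps0 * A = 27 * 8.854e-6 * 27534 = 6.582223
Step 3: Vpi = sqrt(6545.408 / 6.582223)
Vpi = 31.53 V


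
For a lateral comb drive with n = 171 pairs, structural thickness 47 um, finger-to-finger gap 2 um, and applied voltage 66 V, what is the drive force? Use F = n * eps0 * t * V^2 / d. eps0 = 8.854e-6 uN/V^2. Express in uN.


Step 1: Parameters: n=171, eps0=8.854e-6 uN/V^2, t=47 um, V=66 V, d=2 um
Step 2: V^2 = 4356
Step 3: F = 171 * 8.854e-6 * 47 * 4356 / 2
F = 154.986 uN


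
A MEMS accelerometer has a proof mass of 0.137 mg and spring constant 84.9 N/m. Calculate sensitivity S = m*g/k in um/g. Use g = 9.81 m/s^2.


Step 1: Convert mass: m = 0.137 mg = 1.37e-07 kg
Step 2: S = m * g / k = 1.37e-07 * 9.81 / 84.9
Step 3: S = 1.58e-08 m/g
Step 4: Convert to um/g: S = 0.016 um/g


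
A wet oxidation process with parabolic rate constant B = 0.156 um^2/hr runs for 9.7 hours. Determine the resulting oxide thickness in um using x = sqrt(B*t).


Step 1: Compute B*t = 0.156 * 9.7 = 1.5132
Step 2: x = sqrt(1.5132)
x = 1.23 um


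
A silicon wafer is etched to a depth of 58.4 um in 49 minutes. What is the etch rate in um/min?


Step 1: Etch rate = depth / time
Step 2: rate = 58.4 / 49
rate = 1.192 um/min


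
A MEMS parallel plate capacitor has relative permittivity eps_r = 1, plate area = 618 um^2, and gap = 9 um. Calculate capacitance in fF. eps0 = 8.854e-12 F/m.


Step 1: Convert area to m^2: A = 618e-12 m^2
Step 2: Convert gap to m: d = 9e-6 m
Step 3: C = eps0 * eps_r * A / d
C = 8.854e-12 * 1 * 618e-12 / 9e-6
Step 4: Convert to fF (multiply by 1e15).
C = 0.61 fF


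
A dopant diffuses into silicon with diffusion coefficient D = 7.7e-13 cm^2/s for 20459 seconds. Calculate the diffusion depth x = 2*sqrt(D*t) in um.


Step 1: Compute D*t = 7.7e-13 * 20459 = 1.575343e-08 cm^2
Step 2: sqrt(D*t) = 1.2551e-04 cm
Step 3: x = 2 * 1.2551e-04 cm = 2.5102e-04 cm
Step 4: Convert to um (1 cm = 1e4 um): x = 2.51 um


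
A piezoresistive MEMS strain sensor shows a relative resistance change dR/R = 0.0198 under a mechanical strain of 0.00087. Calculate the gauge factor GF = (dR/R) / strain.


Step 1: Identify values.
dR/R = 0.0198, strain = 0.00087
Step 2: GF = (dR/R) / strain = 0.0198 / 0.00087
GF = 22.8


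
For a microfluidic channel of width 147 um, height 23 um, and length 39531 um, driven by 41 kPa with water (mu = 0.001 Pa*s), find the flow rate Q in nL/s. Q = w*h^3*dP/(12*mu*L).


Step 1: Convert all dimensions to SI (meters).
w = 147e-6 m, h = 23e-6 m, L = 39531e-6 m, dP = 41e3 Pa
Step 2: Q = w * h^3 * dP / (12 * mu * L)
Q = 147e-6 * (23e-6)^3 * 41e3 / (12 * 0.001 * 39531e-6) = 1.545844e-10 m^3/s
Step 3: Convert Q from m^3/s to nL/s (1 m^3 = 1e12 nL, so multiply by 1e12).
Q = 154.584 nL/s


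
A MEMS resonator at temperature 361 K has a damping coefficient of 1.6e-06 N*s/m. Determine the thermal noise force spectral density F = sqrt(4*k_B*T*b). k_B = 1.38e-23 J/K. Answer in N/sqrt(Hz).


Step 1: Compute 4 * k_B * T * b
= 4 * 1.38e-23 * 361 * 1.6e-06
= 3.1884e-26 N^2/Hz
Step 2: F_noise = sqrt(3.1884e-26)
F_noise = 1.79e-13 N/sqrt(Hz)


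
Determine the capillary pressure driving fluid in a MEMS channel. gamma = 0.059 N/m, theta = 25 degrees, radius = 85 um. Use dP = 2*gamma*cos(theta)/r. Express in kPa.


Step 1: cos(25 deg) = 0.9063
Step 2: Convert r to m: r = 85e-6 m
Step 3: dP = 2 * 0.059 * 0.9063 / 85e-6 = 1258.2 Pa
Step 4: Convert Pa to kPa (divide by 1000).
dP = 1.26 kPa


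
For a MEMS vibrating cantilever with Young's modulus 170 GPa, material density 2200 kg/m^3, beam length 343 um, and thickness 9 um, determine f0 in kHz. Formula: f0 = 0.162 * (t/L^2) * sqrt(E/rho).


Step 1: Convert units to SI.
t_SI = 9e-6 m, L_SI = 343e-6 m
Step 2: Calculate sqrt(E/rho).
sqrt(170e9 / 2200) = 8790.49 m/s
Step 3: Compute f0.
f0 = 0.162 * 9e-6 / (343e-6)^2 * 8790.49 = 108938.7 Hz = 108.94 kHz


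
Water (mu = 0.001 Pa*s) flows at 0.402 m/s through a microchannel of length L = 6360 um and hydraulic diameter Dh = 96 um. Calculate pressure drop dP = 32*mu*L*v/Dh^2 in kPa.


Step 1: Convert to SI: L = 6360e-6 m, Dh = 96e-6 m
Step 2: dP = 32 * 0.001 * 6360e-6 * 0.402 / (96e-6)^2
Step 3: dP = 8877.50 Pa
Step 4: Convert to kPa: dP = 8.88 kPa


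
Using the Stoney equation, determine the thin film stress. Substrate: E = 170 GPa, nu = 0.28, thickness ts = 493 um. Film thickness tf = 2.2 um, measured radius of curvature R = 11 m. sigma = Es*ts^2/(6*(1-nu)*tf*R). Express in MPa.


Step 1: Compute numerator: Es * ts^2 = 170 * 493^2 = 41318330 (GPa*um^2)
Step 2: Compute denominator (R in um): 6*(1-nu)*tf*R = 6*0.72*2.2*11e6 = 104544000.0 (um^2)
Step 3: sigma (GPa) = 41318330 / 104544000.0 = 3.95224e-01 GPa
Step 4: Convert to MPa (x1000): sigma = 395.2 MPa


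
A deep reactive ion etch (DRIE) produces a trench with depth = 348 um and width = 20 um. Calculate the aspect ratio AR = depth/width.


Step 1: AR = depth / width
Step 2: AR = 348 / 20
AR = 17.4


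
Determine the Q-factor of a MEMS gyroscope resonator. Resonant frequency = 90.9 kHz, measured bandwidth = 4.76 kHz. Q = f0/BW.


Step 1: Q = f0 / bandwidth
Step 2: Q = 90.9 / 4.76
Q = 19.1


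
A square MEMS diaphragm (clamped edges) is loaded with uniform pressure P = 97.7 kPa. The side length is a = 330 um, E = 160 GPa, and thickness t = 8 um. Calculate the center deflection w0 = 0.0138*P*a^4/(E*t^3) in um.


Step 1: Convert pressure to compatible units (E is in GPa, so P in GPa).
P = 97.7 kPa = 97.7e-6 GPa
Step 2: Compute numerator: 0.0138 * P * a^4.
a^4 = 330^4 = 11859210000
numerator = 0.0138 * 97.7e-6 * 11859210000 = 1.59893e+04
Step 3: Compute denominator: E * t^3 = 160 * 8^3 = 81920
Step 4: w0 = numerator / denominator = 1.59893e+04 / 81920 = 0.1952 um


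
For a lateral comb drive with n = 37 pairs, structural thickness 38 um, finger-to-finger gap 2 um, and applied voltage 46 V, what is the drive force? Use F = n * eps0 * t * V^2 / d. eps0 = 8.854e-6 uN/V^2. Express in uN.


Step 1: Parameters: n=37, eps0=8.854e-6 uN/V^2, t=38 um, V=46 V, d=2 um
Step 2: V^2 = 2116
Step 3: F = 37 * 8.854e-6 * 38 * 2116 / 2
F = 13.171 uN


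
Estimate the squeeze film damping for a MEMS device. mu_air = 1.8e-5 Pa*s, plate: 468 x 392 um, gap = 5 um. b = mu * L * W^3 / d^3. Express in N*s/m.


Step 1: Convert to SI.
L = 468e-6 m, W = 392e-6 m, d = 5e-6 m
Step 2: W^3 = (392e-6)^3 = 6.02e-11 m^3
Step 3: d^3 = (5e-6)^3 = 1.25e-16 m^3
Step 4: b = 1.8e-5 * 468e-6 * 6.02e-11 / 1.25e-16
b = 4.06e-03 N*s/m


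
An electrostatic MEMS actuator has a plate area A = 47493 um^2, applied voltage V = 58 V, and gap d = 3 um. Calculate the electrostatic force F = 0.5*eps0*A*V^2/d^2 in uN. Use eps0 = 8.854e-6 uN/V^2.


Step 1: Identify parameters.
eps0 = 8.854e-6 uN/V^2, A = 47493 um^2, V = 58 V, d = 3 um
Step 2: Compute V^2 = 58^2 = 3364
Step 3: Compute d^2 = 3^2 = 9
Step 4: F = 0.5 * 8.854e-6 * 47493 * 3364 / 9
F = 78.587 uN


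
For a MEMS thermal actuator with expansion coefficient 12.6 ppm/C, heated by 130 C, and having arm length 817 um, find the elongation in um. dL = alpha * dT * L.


Step 1: Convert CTE: alpha = 12.6 ppm/C = 12.6e-6 /C
Step 2: dL = 12.6e-6 * 130 * 817
dL = 1.3382 um


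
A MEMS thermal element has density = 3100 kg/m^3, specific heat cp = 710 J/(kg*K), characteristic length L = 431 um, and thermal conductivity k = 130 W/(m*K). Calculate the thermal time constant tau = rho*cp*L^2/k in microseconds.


Step 1: Convert L to m: L = 431e-6 m
Step 2: L^2 = (431e-6)^2 = 1.85761e-07 m^2
Step 3: tau = 3100 * 710 * 1.85761e-07 / 130 = 3.14507662e-03 s
Step 4: Convert to microseconds (multiply by 1e6).
tau = 3145.077 us


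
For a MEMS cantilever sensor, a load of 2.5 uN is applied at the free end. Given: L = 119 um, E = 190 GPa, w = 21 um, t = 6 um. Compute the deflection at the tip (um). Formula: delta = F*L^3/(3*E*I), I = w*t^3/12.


Step 1: Calculate the second moment of area.
I = w * t^3 / 12 = 21 * 6^3 / 12 = 378.0 um^4
Step 2: Convert E to consistent units (1 GPa = 1000 uN/um^2).
E = 190 GPa = 190000 uN/um^2
Step 3: Calculate tip deflection.
delta = F * L^3 / (3 * E * I)
delta = 2.5 * 119^3 / (3 * 190000 * 378.0)
delta = 0.0196 um


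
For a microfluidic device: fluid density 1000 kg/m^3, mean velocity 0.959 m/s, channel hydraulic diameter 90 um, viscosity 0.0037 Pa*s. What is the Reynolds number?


Step 1: Convert Dh to meters: Dh = 90e-6 m
Step 2: Re = rho * v * Dh / mu
Re = 1000 * 0.959 * 90e-6 / 0.0037
Re = 23.327


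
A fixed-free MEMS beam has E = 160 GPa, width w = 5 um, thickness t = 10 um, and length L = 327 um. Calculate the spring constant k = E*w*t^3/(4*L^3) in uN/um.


Step 1: Convert E to consistent units (1 GPa = 1000 uN/um^2).
E = 160 GPa = 160000 uN/um^2
Step 2: Compute t^3 = 10^3 = 1000
Step 3: Compute L^3 = 327^3 = 34965783
Step 4: k = 160000 * 5 * 1000 / (4 * 34965783)
k = 5.7199 uN/um


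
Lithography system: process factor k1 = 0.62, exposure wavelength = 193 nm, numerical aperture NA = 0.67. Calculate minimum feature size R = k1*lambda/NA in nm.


Step 1: Identify values: k1 = 0.62, lambda = 193 nm, NA = 0.67
Step 2: R = k1 * lambda / NA
R = 0.62 * 193 / 0.67
R = 178.6 nm


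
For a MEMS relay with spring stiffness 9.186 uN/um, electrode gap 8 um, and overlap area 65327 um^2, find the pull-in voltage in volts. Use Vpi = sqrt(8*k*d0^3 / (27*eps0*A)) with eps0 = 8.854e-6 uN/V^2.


Step 1: Compute numerator: 8 * k * d0^3 = 8 * 9.186 * 8^3 = 37625.856
Step 2: Compute denominator: 27 * eps0 * A = 27 * 8.854e-6 * 65327 = 15.616942
Step 3: Vpi = sqrt(37625.856 / 15.616942)
Vpi = 49.08 V


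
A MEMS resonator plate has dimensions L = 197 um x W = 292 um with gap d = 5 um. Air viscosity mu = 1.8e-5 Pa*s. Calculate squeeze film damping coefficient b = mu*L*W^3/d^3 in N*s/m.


Step 1: Convert to SI.
L = 197e-6 m, W = 292e-6 m, d = 5e-6 m
Step 2: W^3 = (292e-6)^3 = 2.49e-11 m^3
Step 3: d^3 = (5e-6)^3 = 1.25e-16 m^3
Step 4: b = 1.8e-5 * 197e-6 * 2.49e-11 / 1.25e-16
b = 7.06e-04 N*s/m


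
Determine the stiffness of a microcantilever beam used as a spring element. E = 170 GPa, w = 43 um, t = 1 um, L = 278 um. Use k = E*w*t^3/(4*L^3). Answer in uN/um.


Step 1: Convert E to consistent units (1 GPa = 1000 uN/um^2).
E = 170 GPa = 170000 uN/um^2
Step 2: Compute t^3 = 1^3 = 1
Step 3: Compute L^3 = 278^3 = 21484952
Step 4: k = 170000 * 43 * 1 / (4 * 21484952)
k = 0.0851 uN/um


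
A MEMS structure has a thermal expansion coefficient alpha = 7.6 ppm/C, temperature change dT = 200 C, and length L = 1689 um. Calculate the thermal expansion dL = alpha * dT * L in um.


Step 1: Convert CTE: alpha = 7.6 ppm/C = 7.6e-6 /C
Step 2: dL = 7.6e-6 * 200 * 1689
dL = 2.5673 um


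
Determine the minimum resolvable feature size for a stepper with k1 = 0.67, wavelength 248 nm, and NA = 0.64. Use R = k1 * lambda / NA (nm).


Step 1: Identify values: k1 = 0.67, lambda = 248 nm, NA = 0.64
Step 2: R = k1 * lambda / NA
R = 0.67 * 248 / 0.64
R = 259.6 nm


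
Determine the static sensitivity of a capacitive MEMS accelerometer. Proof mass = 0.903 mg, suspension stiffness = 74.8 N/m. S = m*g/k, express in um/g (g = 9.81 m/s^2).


Step 1: Convert mass: m = 0.903 mg = 9.03e-07 kg
Step 2: S = m * g / k = 9.03e-07 * 9.81 / 74.8
Step 3: S = 1.18e-07 m/g
Step 4: Convert to um/g: S = 0.118 um/g


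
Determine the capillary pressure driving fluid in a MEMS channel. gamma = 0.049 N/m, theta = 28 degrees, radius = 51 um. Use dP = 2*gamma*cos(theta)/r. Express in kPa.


Step 1: cos(28 deg) = 0.8829
Step 2: Convert r to m: r = 51e-6 m
Step 3: dP = 2 * 0.049 * 0.8829 / 51e-6 = 1696.6 Pa
Step 4: Convert Pa to kPa (divide by 1000).
dP = 1.7 kPa


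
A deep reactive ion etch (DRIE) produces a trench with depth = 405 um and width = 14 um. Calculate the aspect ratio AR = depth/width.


Step 1: AR = depth / width
Step 2: AR = 405 / 14
AR = 28.9


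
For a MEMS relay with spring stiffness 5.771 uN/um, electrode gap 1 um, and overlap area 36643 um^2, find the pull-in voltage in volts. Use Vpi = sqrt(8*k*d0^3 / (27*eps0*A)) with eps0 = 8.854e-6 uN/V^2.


Step 1: Compute numerator: 8 * k * d0^3 = 8 * 5.771 * 1^3 = 46.168
Step 2: Compute denominator: 27 * eps0 * A = 27 * 8.854e-6 * 36643 = 8.759802
Step 3: Vpi = sqrt(46.168 / 8.759802)
Vpi = 2.3 V


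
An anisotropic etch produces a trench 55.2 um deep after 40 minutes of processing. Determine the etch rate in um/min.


Step 1: Etch rate = depth / time
Step 2: rate = 55.2 / 40
rate = 1.38 um/min


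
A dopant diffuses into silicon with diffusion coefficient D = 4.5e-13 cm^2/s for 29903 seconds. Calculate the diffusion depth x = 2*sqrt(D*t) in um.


Step 1: Compute D*t = 4.5e-13 * 29903 = 1.345635e-08 cm^2
Step 2: sqrt(D*t) = 1.16e-04 cm
Step 3: x = 2 * 1.16e-04 cm = 2.32e-04 cm
Step 4: Convert to um (1 cm = 1e4 um): x = 2.32 um


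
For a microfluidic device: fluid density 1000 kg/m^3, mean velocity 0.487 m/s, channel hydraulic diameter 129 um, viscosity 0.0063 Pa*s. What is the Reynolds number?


Step 1: Convert Dh to meters: Dh = 129e-6 m
Step 2: Re = rho * v * Dh / mu
Re = 1000 * 0.487 * 129e-6 / 0.0063
Re = 9.972


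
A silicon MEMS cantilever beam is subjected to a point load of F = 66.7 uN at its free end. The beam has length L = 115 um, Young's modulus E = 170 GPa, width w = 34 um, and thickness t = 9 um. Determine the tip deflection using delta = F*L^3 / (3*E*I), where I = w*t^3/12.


Step 1: Calculate the second moment of area.
I = w * t^3 / 12 = 34 * 9^3 / 12 = 2065.5 um^4
Step 2: Convert E to consistent units (1 GPa = 1000 uN/um^2).
E = 170 GPa = 170000 uN/um^2
Step 3: Calculate tip deflection.
delta = F * L^3 / (3 * E * I)
delta = 66.7 * 115^3 / (3 * 170000 * 2065.5)
delta = 0.0963 um


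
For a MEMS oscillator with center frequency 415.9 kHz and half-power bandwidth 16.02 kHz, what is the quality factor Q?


Step 1: Q = f0 / bandwidth
Step 2: Q = 415.9 / 16.02
Q = 26.0


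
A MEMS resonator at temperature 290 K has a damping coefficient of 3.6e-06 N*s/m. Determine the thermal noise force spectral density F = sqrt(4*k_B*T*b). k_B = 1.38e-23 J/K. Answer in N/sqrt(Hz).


Step 1: Compute 4 * k_B * T * b
= 4 * 1.38e-23 * 290 * 3.6e-06
= 5.7629e-26 N^2/Hz
Step 2: F_noise = sqrt(5.7629e-26)
F_noise = 2.40e-13 N/sqrt(Hz)


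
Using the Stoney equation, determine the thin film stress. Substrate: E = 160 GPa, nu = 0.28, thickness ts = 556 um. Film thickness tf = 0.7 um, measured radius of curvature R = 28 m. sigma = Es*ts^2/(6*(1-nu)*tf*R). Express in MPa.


Step 1: Compute numerator: Es * ts^2 = 160 * 556^2 = 49461760 (GPa*um^2)
Step 2: Compute denominator (R in um): 6*(1-nu)*tf*R = 6*0.72*0.7*28e6 = 84672000.0 (um^2)
Step 3: sigma (GPa) = 49461760 / 84672000.0 = 5.84157e-01 GPa
Step 4: Convert to MPa (x1000): sigma = 584.2 MPa


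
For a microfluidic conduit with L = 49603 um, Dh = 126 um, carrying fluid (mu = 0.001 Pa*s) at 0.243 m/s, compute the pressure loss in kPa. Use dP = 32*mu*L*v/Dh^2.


Step 1: Convert to SI: L = 49603e-6 m, Dh = 126e-6 m
Step 2: dP = 32 * 0.001 * 49603e-6 * 0.243 / (126e-6)^2
Step 3: dP = 24295.35 Pa
Step 4: Convert to kPa: dP = 24.3 kPa


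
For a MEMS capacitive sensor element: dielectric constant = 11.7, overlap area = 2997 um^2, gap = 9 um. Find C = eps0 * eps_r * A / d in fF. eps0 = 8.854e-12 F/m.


Step 1: Convert area to m^2: A = 2997e-12 m^2
Step 2: Convert gap to m: d = 9e-6 m
Step 3: C = eps0 * eps_r * A / d
C = 8.854e-12 * 11.7 * 2997e-12 / 9e-6
Step 4: Convert to fF (multiply by 1e15).
C = 34.5 fF


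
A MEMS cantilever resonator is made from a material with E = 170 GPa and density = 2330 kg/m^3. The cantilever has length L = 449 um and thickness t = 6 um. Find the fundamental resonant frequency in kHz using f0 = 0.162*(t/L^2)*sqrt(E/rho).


Step 1: Convert units to SI.
t_SI = 6e-6 m, L_SI = 449e-6 m
Step 2: Calculate sqrt(E/rho).
sqrt(170e9 / 2330) = 8541.74 m/s
Step 3: Compute f0.
f0 = 0.162 * 6e-6 / (449e-6)^2 * 8541.74 = 41183.2 Hz = 41.18 kHz


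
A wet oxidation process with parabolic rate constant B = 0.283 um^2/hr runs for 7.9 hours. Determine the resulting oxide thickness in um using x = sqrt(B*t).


Step 1: Compute B*t = 0.283 * 7.9 = 2.2357
Step 2: x = sqrt(2.2357)
x = 1.495 um


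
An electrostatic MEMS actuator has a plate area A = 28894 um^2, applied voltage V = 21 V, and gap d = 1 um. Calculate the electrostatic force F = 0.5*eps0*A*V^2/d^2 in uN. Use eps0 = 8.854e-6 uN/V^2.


Step 1: Identify parameters.
eps0 = 8.854e-6 uN/V^2, A = 28894 um^2, V = 21 V, d = 1 um
Step 2: Compute V^2 = 21^2 = 441
Step 3: Compute d^2 = 1^2 = 1
Step 4: F = 0.5 * 8.854e-6 * 28894 * 441 / 1
F = 56.41 uN


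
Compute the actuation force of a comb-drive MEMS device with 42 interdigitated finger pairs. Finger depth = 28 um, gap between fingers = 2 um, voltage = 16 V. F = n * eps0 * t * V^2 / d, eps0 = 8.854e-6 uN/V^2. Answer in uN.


Step 1: Parameters: n=42, eps0=8.854e-6 uN/V^2, t=28 um, V=16 V, d=2 um
Step 2: V^2 = 256
Step 3: F = 42 * 8.854e-6 * 28 * 256 / 2
F = 1.333 uN


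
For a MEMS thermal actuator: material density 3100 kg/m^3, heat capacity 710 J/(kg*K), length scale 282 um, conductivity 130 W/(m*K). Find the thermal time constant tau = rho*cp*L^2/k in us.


Step 1: Convert L to m: L = 282e-6 m
Step 2: L^2 = (282e-6)^2 = 7.9524e-08 m^2
Step 3: tau = 3100 * 710 * 7.9524e-08 / 130 = 1.34640249e-03 s
Step 4: Convert to microseconds (multiply by 1e6).
tau = 1346.402 us


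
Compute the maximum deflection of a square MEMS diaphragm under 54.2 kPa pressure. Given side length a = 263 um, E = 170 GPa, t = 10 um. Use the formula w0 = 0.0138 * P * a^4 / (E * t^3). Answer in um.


Step 1: Convert pressure to compatible units (E is in GPa, so P in GPa).
P = 54.2 kPa = 54.2e-6 GPa
Step 2: Compute numerator: 0.0138 * P * a^4.
a^4 = 263^4 = 4784350561
numerator = 0.0138 * 54.2e-6 * 4784350561 = 3.5785e+03
Step 3: Compute denominator: E * t^3 = 170 * 10^3 = 170000
Step 4: w0 = numerator / denominator = 3.5785e+03 / 170000 = 0.0211 um


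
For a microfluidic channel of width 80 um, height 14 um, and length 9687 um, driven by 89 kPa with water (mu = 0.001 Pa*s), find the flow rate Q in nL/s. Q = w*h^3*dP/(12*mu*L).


Step 1: Convert all dimensions to SI (meters).
w = 80e-6 m, h = 14e-6 m, L = 9687e-6 m, dP = 89e3 Pa
Step 2: Q = w * h^3 * dP / (12 * mu * L)
Q = 80e-6 * (14e-6)^3 * 89e3 / (12 * 0.001 * 9687e-6) = 1.680713e-10 m^3/s
Step 3: Convert Q from m^3/s to nL/s (1 m^3 = 1e12 nL, so multiply by 1e12).
Q = 168.071 nL/s


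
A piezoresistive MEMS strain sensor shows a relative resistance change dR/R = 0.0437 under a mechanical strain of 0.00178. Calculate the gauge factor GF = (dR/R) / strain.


Step 1: Identify values.
dR/R = 0.0437, strain = 0.00178
Step 2: GF = (dR/R) / strain = 0.0437 / 0.00178
GF = 24.6


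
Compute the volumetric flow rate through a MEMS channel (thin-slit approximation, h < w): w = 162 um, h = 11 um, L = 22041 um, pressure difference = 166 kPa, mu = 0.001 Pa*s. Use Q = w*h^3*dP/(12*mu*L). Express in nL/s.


Step 1: Convert all dimensions to SI (meters).
w = 162e-6 m, h = 11e-6 m, L = 22041e-6 m, dP = 166e3 Pa
Step 2: Q = w * h^3 * dP / (12 * mu * L)
Q = 162e-6 * (11e-6)^3 * 166e3 / (12 * 0.001 * 22041e-6) = 1.353283e-10 m^3/s
Step 3: Convert Q from m^3/s to nL/s (1 m^3 = 1e12 nL, so multiply by 1e12).
Q = 135.328 nL/s


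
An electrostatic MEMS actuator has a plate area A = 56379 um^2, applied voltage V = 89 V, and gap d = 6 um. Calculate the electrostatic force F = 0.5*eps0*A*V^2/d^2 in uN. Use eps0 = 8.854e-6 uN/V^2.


Step 1: Identify parameters.
eps0 = 8.854e-6 uN/V^2, A = 56379 um^2, V = 89 V, d = 6 um
Step 2: Compute V^2 = 89^2 = 7921
Step 3: Compute d^2 = 6^2 = 36
Step 4: F = 0.5 * 8.854e-6 * 56379 * 7921 / 36
F = 54.917 uN


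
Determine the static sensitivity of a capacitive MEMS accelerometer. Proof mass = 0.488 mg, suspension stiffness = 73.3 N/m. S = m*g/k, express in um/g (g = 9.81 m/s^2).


Step 1: Convert mass: m = 0.488 mg = 4.88e-07 kg
Step 2: S = m * g / k = 4.88e-07 * 9.81 / 73.3
Step 3: S = 6.53e-08 m/g
Step 4: Convert to um/g: S = 0.065 um/g


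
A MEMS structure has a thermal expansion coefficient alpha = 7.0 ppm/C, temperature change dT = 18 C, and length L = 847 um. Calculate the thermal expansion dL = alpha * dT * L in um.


Step 1: Convert CTE: alpha = 7.0 ppm/C = 7.0e-6 /C
Step 2: dL = 7.0e-6 * 18 * 847
dL = 0.1067 um


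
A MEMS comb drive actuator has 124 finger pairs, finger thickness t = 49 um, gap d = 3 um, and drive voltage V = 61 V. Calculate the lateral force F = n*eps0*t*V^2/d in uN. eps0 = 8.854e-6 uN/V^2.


Step 1: Parameters: n=124, eps0=8.854e-6 uN/V^2, t=49 um, V=61 V, d=3 um
Step 2: V^2 = 3721
Step 3: F = 124 * 8.854e-6 * 49 * 3721 / 3
F = 66.726 uN
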